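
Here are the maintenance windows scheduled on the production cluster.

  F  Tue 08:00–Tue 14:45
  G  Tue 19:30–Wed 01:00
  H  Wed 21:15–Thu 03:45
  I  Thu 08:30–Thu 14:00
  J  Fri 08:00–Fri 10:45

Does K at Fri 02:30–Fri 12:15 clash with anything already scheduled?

F: ends Tue 14:45 at or before K starts Fri 02:30 → clear.
G: ends Wed 01:00 at or before K starts Fri 02:30 → clear.
H: ends Thu 03:45 at or before K starts Fri 02:30 → clear.
I: ends Thu 14:00 at or before K starts Fri 02:30 → clear.
J: starts Fri 08:00 before K ends Fri 12:15, and ends Fri 10:45 after K starts Fri 02:30 → overlap.
K overlaps J.

Yes — it overlaps J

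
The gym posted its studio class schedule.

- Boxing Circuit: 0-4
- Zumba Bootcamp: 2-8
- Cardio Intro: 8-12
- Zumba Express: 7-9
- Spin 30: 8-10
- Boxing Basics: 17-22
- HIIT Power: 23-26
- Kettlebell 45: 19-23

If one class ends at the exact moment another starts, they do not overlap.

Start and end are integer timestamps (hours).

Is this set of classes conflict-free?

Sorted by start: Boxing Circuit, Zumba Bootcamp, Zumba Express, Cardio Intro, Spin 30, Boxing Basics, Kettlebell 45, HIIT Power.
Zumba Bootcamp starts before Boxing Circuit ends → Boxing Circuit and Zumba Bootcamp overlap.
That's a conflict, so the schedule is not conflict-free.

No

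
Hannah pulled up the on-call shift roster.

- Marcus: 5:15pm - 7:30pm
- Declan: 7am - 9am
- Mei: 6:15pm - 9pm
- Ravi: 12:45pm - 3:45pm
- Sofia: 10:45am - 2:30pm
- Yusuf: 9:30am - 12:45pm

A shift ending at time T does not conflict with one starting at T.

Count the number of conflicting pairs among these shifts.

3

Sorted by start: Declan, Yusuf, Sofia, Ravi, Marcus, Mei.
Yusuf starts after Declan ends, so nothing later overlaps Declan either.
Sofia starts before Yusuf ends → Yusuf and Sofia overlap.
Ravi starts exactly when Yusuf ends (back-to-back, no overlap), so nothing later overlaps Yusuf either.
Ravi starts before Sofia ends → Sofia and Ravi overlap.
Marcus starts after Sofia ends, so nothing later overlaps Sofia either.
Marcus starts after Ravi ends, so nothing later overlaps Ravi either.
Mei starts before Marcus ends → Marcus and Mei overlap.
Overlapping pairs: Marcus & Mei, Ravi & Sofia, Sofia & Yusuf — 3 in total.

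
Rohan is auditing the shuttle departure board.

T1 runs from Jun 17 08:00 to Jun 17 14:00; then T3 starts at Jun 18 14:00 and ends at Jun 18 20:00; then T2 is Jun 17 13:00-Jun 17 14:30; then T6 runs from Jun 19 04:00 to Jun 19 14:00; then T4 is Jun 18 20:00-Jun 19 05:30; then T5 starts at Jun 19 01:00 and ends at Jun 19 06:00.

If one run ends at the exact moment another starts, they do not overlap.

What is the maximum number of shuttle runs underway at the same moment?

Walk through starts and ends in time order (an end at T is processed before a start at T):
Jun 17 08:00 start T1 → 1
Jun 17 13:00 start T2 → 2
Jun 17 14:00 end T1 → 1
Jun 17 14:30 end T2 → 0
Jun 18 14:00 start T3 → 1
Jun 18 20:00 end T3 → 0
Jun 18 20:00 start T4 → 1
Jun 19 01:00 start T5 → 2
Jun 19 04:00 start T6 → 3
Jun 19 05:30 end T4 → 2
Jun 19 06:00 end T5 → 1
Jun 19 14:00 end T6 → 0
Peak is 3, at Jun 19 04:00 (T4, T5, T6).

3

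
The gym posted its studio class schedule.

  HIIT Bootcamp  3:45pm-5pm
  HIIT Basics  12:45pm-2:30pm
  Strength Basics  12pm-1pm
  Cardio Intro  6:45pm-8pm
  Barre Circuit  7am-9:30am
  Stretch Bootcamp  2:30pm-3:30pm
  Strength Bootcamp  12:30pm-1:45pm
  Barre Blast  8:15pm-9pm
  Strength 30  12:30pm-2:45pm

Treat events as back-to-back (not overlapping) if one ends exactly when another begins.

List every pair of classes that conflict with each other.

Sorted by start: Barre Circuit, Strength Basics, Strength 30, Strength Bootcamp, HIIT Basics, Stretch Bootcamp, HIIT Bootcamp, Cardio Intro, Barre Blast.
Strength Basics starts after Barre Circuit ends — done with Barre Circuit.
Strength 30 starts before Strength Basics ends → Strength Basics and Strength 30 overlap.
Strength Bootcamp starts before Strength Basics ends → Strength Basics and Strength Bootcamp overlap.
HIIT Basics starts before Strength Basics ends → Strength Basics and HIIT Basics overlap.
Stretch Bootcamp starts after Strength Basics ends — done with Strength Basics.
Strength Bootcamp starts before Strength 30 ends → Strength 30 and Strength Bootcamp overlap.
HIIT Basics starts before Strength 30 ends → Strength 30 and HIIT Basics overlap.
Stretch Bootcamp starts before Strength 30 ends → Strength 30 and Stretch Bootcamp overlap.
HIIT Bootcamp starts after Strength 30 ends — done with Strength 30.
HIIT Basics starts before Strength Bootcamp ends → Strength Bootcamp and HIIT Basics overlap.
Stretch Bootcamp starts after Strength Bootcamp ends — done with Strength Bootcamp.
Stretch Bootcamp starts exactly when HIIT Basics ends (back-to-back, no overlap) — done with HIIT Basics.
HIIT Bootcamp starts after Stretch Bootcamp ends — done with Stretch Bootcamp.
Cardio Intro starts after HIIT Bootcamp ends — done with HIIT Bootcamp.
Barre Blast starts after Cardio Intro ends.

HIIT Basics & Strength 30, HIIT Basics & Strength Basics, HIIT Basics & Strength Bootcamp, Strength 30 & Strength Basics, Strength 30 & Strength Bootcamp, Strength 30 & Stretch Bootcamp, Strength Basics & Strength Bootcamp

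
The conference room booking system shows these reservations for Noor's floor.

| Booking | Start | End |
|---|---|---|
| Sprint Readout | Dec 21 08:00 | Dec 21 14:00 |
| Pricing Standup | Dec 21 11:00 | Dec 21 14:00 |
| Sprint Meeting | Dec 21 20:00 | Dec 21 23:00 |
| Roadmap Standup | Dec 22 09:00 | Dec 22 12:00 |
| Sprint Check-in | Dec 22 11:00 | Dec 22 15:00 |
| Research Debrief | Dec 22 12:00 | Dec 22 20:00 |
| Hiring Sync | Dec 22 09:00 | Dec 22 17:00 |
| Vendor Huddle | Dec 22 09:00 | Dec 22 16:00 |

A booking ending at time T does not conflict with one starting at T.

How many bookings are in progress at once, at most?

4

Walk through starts and ends in time order (an end at T is processed before a start at T):
Dec 21 08:00 start Sprint Readout → 1
Dec 21 11:00 start Pricing Standup → 2
Dec 21 14:00 end Pricing Standup → 1
Dec 21 14:00 end Sprint Readout → 0
Dec 21 20:00 start Sprint Meeting → 1
Dec 21 23:00 end Sprint Meeting → 0
Dec 22 09:00 start Hiring Sync → 1
Dec 22 09:00 start Roadmap Standup → 2
Dec 22 09:00 start Vendor Huddle → 3
Dec 22 11:00 start Sprint Check-in → 4
Dec 22 12:00 end Roadmap Standup → 3
Dec 22 12:00 start Research Debrief → 4
Dec 22 15:00 end Sprint Check-in → 3
Dec 22 16:00 end Vendor Huddle → 2
Dec 22 17:00 end Hiring Sync → 1
Dec 22 20:00 end Research Debrief → 0
Peak is 4, at Dec 22 11:00 (Hiring Sync, Roadmap Standup, Sprint Check-in, Vendor Huddle).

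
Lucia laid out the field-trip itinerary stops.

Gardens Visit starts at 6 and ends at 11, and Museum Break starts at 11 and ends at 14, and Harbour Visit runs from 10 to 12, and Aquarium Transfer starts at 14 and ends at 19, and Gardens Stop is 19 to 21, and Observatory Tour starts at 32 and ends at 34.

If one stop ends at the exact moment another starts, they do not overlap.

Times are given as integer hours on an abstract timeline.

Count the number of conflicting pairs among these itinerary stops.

2

Sorted by start: Gardens Visit, Harbour Visit, Museum Break, Aquarium Transfer, Gardens Stop, Observatory Tour.
Harbour Visit starts before Gardens Visit ends → Gardens Visit and Harbour Visit overlap.
Museum Break starts exactly when Gardens Visit ends (back-to-back, no overlap); Gardens Visit is clear from here.
Museum Break starts before Harbour Visit ends → Harbour Visit and Museum Break overlap.
Aquarium Transfer starts after Harbour Visit ends; Harbour Visit is clear from here.
Aquarium Transfer starts exactly when Museum Break ends (back-to-back, no overlap); Museum Break is clear from here.
Gardens Stop starts exactly when Aquarium Transfer ends (back-to-back, no overlap); Aquarium Transfer is clear from here.
Observatory Tour starts after Gardens Stop ends.
Overlapping pairs: Gardens Visit & Harbour Visit, Harbour Visit & Museum Break — 2 in total.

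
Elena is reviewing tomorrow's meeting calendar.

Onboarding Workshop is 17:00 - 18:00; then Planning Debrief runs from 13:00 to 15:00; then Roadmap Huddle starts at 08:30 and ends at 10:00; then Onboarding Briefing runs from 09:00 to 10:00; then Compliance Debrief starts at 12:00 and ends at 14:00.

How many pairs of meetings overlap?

2

Two intervals overlap when each starts before the other ends.
Sorted by start: Roadmap Huddle, Onboarding Briefing, Compliance Debrief, Planning Debrief, Onboarding Workshop.
Onboarding Briefing starts before Roadmap Huddle ends → Roadmap Huddle and Onboarding Briefing overlap.
Compliance Debrief starts after Roadmap Huddle ends; Roadmap Huddle is clear from here.
Compliance Debrief starts after Onboarding Briefing ends; Onboarding Briefing is clear from here.
Planning Debrief starts before Compliance Debrief ends → Compliance Debrief and Planning Debrief overlap.
Onboarding Workshop starts after Compliance Debrief ends.
Onboarding Workshop starts after Planning Debrief ends.
Overlapping pairs: Compliance Debrief & Planning Debrief, Onboarding Briefing & Roadmap Huddle — 2 in total.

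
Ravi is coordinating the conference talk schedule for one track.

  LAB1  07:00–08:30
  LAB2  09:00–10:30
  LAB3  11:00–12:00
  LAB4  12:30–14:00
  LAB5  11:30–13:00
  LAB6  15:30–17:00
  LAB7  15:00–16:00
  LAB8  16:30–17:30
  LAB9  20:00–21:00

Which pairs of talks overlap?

LAB3 & LAB5, LAB4 & LAB5, LAB6 & LAB7, LAB6 & LAB8

Sorted by start: LAB1, LAB2, LAB3, LAB5, LAB4, LAB7, LAB6, LAB8, LAB9.
LAB2 starts after LAB1 ends, so nothing later overlaps LAB1 either.
LAB3 starts after LAB2 ends, so nothing later overlaps LAB2 either.
LAB5 starts before LAB3 ends → LAB3 and LAB5 overlap.
LAB4 starts after LAB3 ends, so nothing later overlaps LAB3 either.
LAB4 starts before LAB5 ends → LAB5 and LAB4 overlap.
LAB7 starts after LAB5 ends, so nothing later overlaps LAB5 either.
LAB7 starts after LAB4 ends, so nothing later overlaps LAB4 either.
LAB6 starts before LAB7 ends → LAB7 and LAB6 overlap.
LAB8 starts after LAB7 ends, so nothing later overlaps LAB7 either.
LAB8 starts before LAB6 ends → LAB6 and LAB8 overlap.
LAB9 starts after LAB6 ends.
LAB9 starts after LAB8 ends.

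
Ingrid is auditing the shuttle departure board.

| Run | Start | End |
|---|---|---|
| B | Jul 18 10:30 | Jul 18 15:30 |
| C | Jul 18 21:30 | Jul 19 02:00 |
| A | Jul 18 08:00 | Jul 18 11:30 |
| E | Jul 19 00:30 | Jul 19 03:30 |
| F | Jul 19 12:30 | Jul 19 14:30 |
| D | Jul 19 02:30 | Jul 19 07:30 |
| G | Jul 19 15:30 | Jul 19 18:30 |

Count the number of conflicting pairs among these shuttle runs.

Sorted by start: A, B, C, E, D, F, G.
B starts before A ends → A and B overlap.
C starts after A ends — done with A.
C starts after B ends — done with B.
E starts before C ends → C and E overlap.
D starts after C ends — done with C.
D starts before E ends → E and D overlap.
F starts after E ends — done with E.
F starts after D ends — done with D.
G starts after F ends.
Overlapping pairs: A & B, C & E, D & E — 3 in total.

3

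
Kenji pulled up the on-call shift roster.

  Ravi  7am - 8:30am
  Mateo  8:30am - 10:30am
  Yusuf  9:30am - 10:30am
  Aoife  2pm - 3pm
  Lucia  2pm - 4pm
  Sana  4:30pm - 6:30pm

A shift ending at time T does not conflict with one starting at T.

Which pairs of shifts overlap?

Two intervals overlap when each starts before the other ends.
Sorted by start: Ravi, Mateo, Yusuf, Aoife, Lucia, Sana.
Mateo starts exactly when Ravi ends (back-to-back, no overlap) — done with Ravi.
Yusuf starts before Mateo ends → Mateo and Yusuf overlap.
Aoife starts after Mateo ends — done with Mateo.
Aoife starts after Yusuf ends — done with Yusuf.
Lucia starts before Aoife ends → Aoife and Lucia overlap.
Sana starts after Aoife ends.
Sana starts after Lucia ends.

Aoife & Lucia, Mateo & Yusuf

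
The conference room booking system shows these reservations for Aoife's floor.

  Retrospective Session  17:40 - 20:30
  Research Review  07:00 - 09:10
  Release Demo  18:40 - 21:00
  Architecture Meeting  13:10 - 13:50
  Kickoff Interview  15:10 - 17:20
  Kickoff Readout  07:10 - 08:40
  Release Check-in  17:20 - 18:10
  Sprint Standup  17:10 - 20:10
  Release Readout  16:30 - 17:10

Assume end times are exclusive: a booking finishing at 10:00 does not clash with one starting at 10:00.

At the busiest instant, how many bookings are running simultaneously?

Sweep the timeline, counting +1 at each start and −1 at each end (ends before starts at a tie):
07:00 start Research Review → 1
07:10 start Kickoff Readout → 2
08:40 end Kickoff Readout → 1
09:10 end Research Review → 0
13:10 start Architecture Meeting → 1
13:50 end Architecture Meeting → 0
15:10 start Kickoff Interview → 1
16:30 start Release Readout → 2
17:10 end Release Readout → 1
17:10 start Sprint Standup → 2
17:20 end Kickoff Interview → 1
17:20 start Release Check-in → 2
17:40 start Retrospective Session → 3
18:10 end Release Check-in → 2
18:40 start Release Demo → 3
20:10 end Sprint Standup → 2
20:30 end Retrospective Session → 1
21:00 end Release Demo → 0
Peak is 3, at 17:40 (Release Check-in, Retrospective Session, Sprint Standup).

3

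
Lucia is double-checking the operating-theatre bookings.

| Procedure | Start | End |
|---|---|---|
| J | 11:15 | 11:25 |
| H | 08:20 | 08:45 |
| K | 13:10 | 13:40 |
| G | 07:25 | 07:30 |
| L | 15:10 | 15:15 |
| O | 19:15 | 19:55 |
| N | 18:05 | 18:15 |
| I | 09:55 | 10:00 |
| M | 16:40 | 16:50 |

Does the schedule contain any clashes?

Sorted by start: G, H, I, J, K, L, M, N, O.
H starts after G ends, so nothing later overlaps G either.
I starts after H ends, so nothing later overlaps H either.
J starts after I ends, so nothing later overlaps I either.
K starts after J ends, so nothing later overlaps J either.
L starts after K ends, so nothing later overlaps K either.
M starts after L ends, so nothing later overlaps L either.
N starts after M ends, so nothing later overlaps M either.
O starts after N ends.
Every pair is clear; the schedule has no overlaps.

No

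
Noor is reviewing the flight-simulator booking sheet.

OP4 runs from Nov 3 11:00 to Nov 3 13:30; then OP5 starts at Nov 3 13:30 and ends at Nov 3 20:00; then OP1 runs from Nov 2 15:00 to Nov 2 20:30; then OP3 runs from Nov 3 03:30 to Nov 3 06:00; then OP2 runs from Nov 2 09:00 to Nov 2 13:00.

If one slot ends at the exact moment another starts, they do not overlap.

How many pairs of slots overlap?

Two intervals overlap when each starts before the other ends.
Sorted by start: OP2, OP1, OP3, OP4, OP5.
OP1 starts after OP2 ends; OP2 is clear from here.
OP3 starts after OP1 ends; OP1 is clear from here.
OP4 starts after OP3 ends; OP3 is clear from here.
OP5 starts exactly when OP4 ends (back-to-back, no overlap).
No pair overlaps.

0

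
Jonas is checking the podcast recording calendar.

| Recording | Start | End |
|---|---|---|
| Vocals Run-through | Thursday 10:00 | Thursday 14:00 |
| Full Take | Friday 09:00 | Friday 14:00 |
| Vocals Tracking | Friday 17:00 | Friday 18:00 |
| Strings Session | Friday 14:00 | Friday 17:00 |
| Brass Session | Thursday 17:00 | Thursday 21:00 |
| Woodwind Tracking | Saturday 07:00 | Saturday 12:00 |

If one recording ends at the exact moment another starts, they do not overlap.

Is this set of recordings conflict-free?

Yes

Two intervals overlap when each starts before the other ends.
Sorted by start: Vocals Run-through, Brass Session, Full Take, Strings Session, Vocals Tracking, Woodwind Tracking.
Brass Session starts after Vocals Run-through ends — done with Vocals Run-through.
Full Take starts after Brass Session ends — done with Brass Session.
Strings Session starts exactly when Full Take ends (back-to-back, no overlap) — done with Full Take.
Vocals Tracking starts exactly when Strings Session ends (back-to-back, no overlap) — done with Strings Session.
Woodwind Tracking starts after Vocals Tracking ends.
Every pair is clear; the schedule has no overlaps.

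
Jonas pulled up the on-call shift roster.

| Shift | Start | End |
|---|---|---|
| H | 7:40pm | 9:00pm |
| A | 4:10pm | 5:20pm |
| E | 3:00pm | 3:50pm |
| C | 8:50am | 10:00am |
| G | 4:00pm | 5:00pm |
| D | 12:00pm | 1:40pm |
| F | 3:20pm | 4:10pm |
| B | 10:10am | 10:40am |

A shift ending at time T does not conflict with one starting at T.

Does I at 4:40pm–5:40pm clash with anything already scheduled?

Yes — it overlaps A, G

C: ends 10:00am at or before I starts 4:40pm → clear.
B: ends 10:40am at or before I starts 4:40pm → clear.
D: ends 1:40pm at or before I starts 4:40pm → clear.
E: ends 3:50pm at or before I starts 4:40pm → clear.
F: ends 4:10pm at or before I starts 4:40pm → clear.
G: starts 4:00pm before I ends 5:40pm, and ends 5:00pm after I starts 4:40pm → overlap.
A: starts 4:10pm before I ends 5:40pm, and ends 5:20pm after I starts 4:40pm → overlap.
H: starts 7:40pm at or after I ends 5:40pm → clear.
I overlaps A, G.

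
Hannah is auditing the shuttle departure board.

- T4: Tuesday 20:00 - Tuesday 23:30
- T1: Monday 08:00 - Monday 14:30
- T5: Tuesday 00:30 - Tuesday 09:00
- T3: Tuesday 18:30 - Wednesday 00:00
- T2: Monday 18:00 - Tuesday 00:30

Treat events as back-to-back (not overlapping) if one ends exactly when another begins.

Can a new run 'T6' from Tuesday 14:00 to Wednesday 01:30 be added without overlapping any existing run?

No — it overlaps T3, T4

T1: ends Monday 14:30 at or before T6 starts Tuesday 14:00 → clear.
T2: ends Tuesday 00:30 at or before T6 starts Tuesday 14:00 → clear.
T5: ends Tuesday 09:00 at or before T6 starts Tuesday 14:00 → clear.
T3: starts Tuesday 18:30 before T6 ends Wednesday 01:30, and ends Wednesday 00:00 after T6 starts Tuesday 14:00 → overlap.
T4: starts Tuesday 20:00 before T6 ends Wednesday 01:30, and ends Tuesday 23:30 after T6 starts Tuesday 14:00 → overlap.
T6 overlaps T3, T4.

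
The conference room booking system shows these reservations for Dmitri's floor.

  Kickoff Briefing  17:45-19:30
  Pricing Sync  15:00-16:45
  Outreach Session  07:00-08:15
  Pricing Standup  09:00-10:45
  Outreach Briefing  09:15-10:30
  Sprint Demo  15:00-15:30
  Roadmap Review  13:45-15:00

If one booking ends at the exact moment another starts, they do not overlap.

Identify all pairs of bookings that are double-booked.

Two intervals overlap when each starts before the other ends.
Sorted by start: Outreach Session, Pricing Standup, Outreach Briefing, Roadmap Review, Sprint Demo, Pricing Sync, Kickoff Briefing.
Pricing Standup starts after Outreach Session ends, so Outreach Session has no further overlaps.
Outreach Briefing starts before Pricing Standup ends → Pricing Standup and Outreach Briefing overlap.
Roadmap Review starts after Pricing Standup ends, so Pricing Standup has no further overlaps.
Roadmap Review starts after Outreach Briefing ends, so Outreach Briefing has no further overlaps.
Sprint Demo starts exactly when Roadmap Review ends (back-to-back, no overlap), so Roadmap Review has no further overlaps.
Pricing Sync starts before Sprint Demo ends → Sprint Demo and Pricing Sync overlap.
Kickoff Briefing starts after Sprint Demo ends.
Kickoff Briefing starts after Pricing Sync ends.

Outreach Briefing & Pricing Standup, Pricing Sync & Sprint Demo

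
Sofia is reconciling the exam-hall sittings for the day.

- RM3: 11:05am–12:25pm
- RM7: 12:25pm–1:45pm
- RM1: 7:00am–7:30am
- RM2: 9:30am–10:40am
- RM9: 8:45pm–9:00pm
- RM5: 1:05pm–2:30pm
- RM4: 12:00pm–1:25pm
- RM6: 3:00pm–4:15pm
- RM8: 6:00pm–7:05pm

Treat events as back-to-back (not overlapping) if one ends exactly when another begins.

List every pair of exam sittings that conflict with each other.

RM3 & RM4, RM4 & RM5, RM4 & RM7, RM5 & RM7

Sorted by start: RM1, RM2, RM3, RM4, RM7, RM5, RM6, RM8, RM9.
RM2 starts after RM1 ends; RM1 is clear from here.
RM3 starts after RM2 ends; RM2 is clear from here.
RM4 starts before RM3 ends → RM3 and RM4 overlap.
RM7 starts exactly when RM3 ends (back-to-back, no overlap); RM3 is clear from here.
RM7 starts before RM4 ends → RM4 and RM7 overlap.
RM5 starts before RM4 ends → RM4 and RM5 overlap.
RM6 starts after RM4 ends; RM4 is clear from here.
RM5 starts before RM7 ends → RM7 and RM5 overlap.
RM6 starts after RM7 ends; RM7 is clear from here.
RM6 starts after RM5 ends; RM5 is clear from here.
RM8 starts after RM6 ends; RM6 is clear from here.
RM9 starts after RM8 ends.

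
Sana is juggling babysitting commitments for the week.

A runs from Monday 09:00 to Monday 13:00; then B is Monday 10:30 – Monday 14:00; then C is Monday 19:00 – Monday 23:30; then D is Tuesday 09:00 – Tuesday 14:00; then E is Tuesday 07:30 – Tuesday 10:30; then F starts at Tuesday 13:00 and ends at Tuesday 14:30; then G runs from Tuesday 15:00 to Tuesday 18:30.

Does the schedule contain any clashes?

Sorted by start: A, B, C, E, D, F, G.
B starts before A ends → A and B overlap.
That's a conflict, so the schedule is not conflict-free.

Yes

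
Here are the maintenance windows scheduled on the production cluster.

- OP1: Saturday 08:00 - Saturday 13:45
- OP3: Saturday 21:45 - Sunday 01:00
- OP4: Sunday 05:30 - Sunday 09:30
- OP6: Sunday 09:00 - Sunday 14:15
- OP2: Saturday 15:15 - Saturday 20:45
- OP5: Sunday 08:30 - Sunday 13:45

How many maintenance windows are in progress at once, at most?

3

Sort all start/end points and keep a running count:
Saturday 08:00 start OP1 → 1
Saturday 13:45 end OP1 → 0
Saturday 15:15 start OP2 → 1
Saturday 20:45 end OP2 → 0
Saturday 21:45 start OP3 → 1
Sunday 01:00 end OP3 → 0
Sunday 05:30 start OP4 → 1
Sunday 08:30 start OP5 → 2
Sunday 09:00 start OP6 → 3
Sunday 09:30 end OP4 → 2
Sunday 13:45 end OP5 → 1
Sunday 14:15 end OP6 → 0
Peak is 3, at Sunday 09:00 (OP4, OP5, OP6).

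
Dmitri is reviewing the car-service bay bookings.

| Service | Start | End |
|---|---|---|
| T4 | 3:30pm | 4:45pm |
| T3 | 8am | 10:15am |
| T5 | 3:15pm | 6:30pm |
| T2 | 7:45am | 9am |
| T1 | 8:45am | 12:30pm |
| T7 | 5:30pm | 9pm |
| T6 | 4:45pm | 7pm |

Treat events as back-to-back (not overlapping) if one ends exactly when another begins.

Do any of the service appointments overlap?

Two intervals overlap when each starts before the other ends.
Sorted by start: T2, T3, T1, T5, T4, T6, T7.
T3 starts before T2 ends → T2 and T3 overlap.
That's a conflict, so the schedule is not conflict-free.

Yes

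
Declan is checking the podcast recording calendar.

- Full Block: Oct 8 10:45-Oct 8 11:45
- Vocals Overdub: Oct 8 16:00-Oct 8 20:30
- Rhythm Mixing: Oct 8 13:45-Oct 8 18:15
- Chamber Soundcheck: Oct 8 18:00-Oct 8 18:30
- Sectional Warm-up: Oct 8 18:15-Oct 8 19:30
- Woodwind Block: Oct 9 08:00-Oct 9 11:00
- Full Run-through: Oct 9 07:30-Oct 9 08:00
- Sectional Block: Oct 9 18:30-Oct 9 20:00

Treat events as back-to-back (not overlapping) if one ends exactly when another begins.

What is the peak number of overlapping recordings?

3

Walk through starts and ends in time order (an end at T is processed before a start at T):
Oct 8 10:45 start Full Block → 1
Oct 8 11:45 end Full Block → 0
Oct 8 13:45 start Rhythm Mixing → 1
Oct 8 16:00 start Vocals Overdub → 2
Oct 8 18:00 start Chamber Soundcheck → 3
Oct 8 18:15 end Rhythm Mixing → 2
Oct 8 18:15 start Sectional Warm-up → 3
Oct 8 18:30 end Chamber Soundcheck → 2
Oct 8 19:30 end Sectional Warm-up → 1
Oct 8 20:30 end Vocals Overdub → 0
Oct 9 07:30 start Full Run-through → 1
Oct 9 08:00 end Full Run-through → 0
Oct 9 08:00 start Woodwind Block → 1
Oct 9 11:00 end Woodwind Block → 0
Oct 9 18:30 start Sectional Block → 1
Oct 9 20:00 end Sectional Block → 0
Peak is 3, at Oct 8 18:00 (Chamber Soundcheck, Rhythm Mixing, Vocals Overdub).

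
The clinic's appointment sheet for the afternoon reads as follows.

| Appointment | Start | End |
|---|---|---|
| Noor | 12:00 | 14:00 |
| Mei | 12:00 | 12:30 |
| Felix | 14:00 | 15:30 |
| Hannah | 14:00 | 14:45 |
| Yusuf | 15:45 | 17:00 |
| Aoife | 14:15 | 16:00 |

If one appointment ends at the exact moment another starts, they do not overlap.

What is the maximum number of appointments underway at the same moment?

Sort all start/end points and keep a running count:
12:00 start Mei → 1
12:00 start Noor → 2
12:30 end Mei → 1
14:00 end Noor → 0
14:00 start Felix → 1
14:00 start Hannah → 2
14:15 start Aoife → 3
14:45 end Hannah → 2
15:30 end Felix → 1
15:45 start Yusuf → 2
16:00 end Aoife → 1
17:00 end Yusuf → 0
Peak is 3, at 14:15 (Aoife, Felix, Hannah).

3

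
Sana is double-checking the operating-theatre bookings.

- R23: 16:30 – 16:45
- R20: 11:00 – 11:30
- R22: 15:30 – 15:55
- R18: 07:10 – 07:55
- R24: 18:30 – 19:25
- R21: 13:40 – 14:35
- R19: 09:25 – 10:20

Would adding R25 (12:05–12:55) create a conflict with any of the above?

R18: ends 07:55 at or before R25 starts 12:05 → clear.
R19: ends 10:20 at or before R25 starts 12:05 → clear.
R20: ends 11:30 at or before R25 starts 12:05 → clear.
R21: starts 13:40 at or after R25 ends 12:55 → clear.
R22: starts 15:30 at or after R25 ends 12:55 → clear.
R23: starts 16:30 at or after R25 ends 12:55 → clear.
R24: starts 18:30 at or after R25 ends 12:55 → clear.

No — it doesn't clash with anything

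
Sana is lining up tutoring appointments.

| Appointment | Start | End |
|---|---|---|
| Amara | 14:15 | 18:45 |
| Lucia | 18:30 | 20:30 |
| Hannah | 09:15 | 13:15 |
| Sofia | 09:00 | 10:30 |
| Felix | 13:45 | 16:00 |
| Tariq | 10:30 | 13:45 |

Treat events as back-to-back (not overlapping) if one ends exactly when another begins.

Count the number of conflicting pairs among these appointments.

Sorted by start: Sofia, Hannah, Tariq, Felix, Amara, Lucia.
Hannah starts before Sofia ends → Sofia and Hannah overlap.
Tariq starts exactly when Sofia ends (back-to-back, no overlap), so Sofia has no further overlaps.
Tariq starts before Hannah ends → Hannah and Tariq overlap.
Felix starts after Hannah ends, so Hannah has no further overlaps.
Felix starts exactly when Tariq ends (back-to-back, no overlap), so Tariq has no further overlaps.
Amara starts before Felix ends → Felix and Amara overlap.
Lucia starts after Felix ends.
Lucia starts before Amara ends → Amara and Lucia overlap.
Overlapping pairs: Amara & Felix, Amara & Lucia, Hannah & Sofia, Hannah & Tariq — 4 in total.

4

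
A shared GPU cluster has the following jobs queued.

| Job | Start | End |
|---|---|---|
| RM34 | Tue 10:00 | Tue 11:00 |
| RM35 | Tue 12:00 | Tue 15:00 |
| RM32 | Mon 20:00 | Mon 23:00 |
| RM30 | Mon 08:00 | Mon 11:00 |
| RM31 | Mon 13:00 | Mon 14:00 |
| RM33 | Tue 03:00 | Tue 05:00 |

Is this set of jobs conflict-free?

Yes

Sorted by start: RM30, RM31, RM32, RM33, RM34, RM35.
RM31 starts after RM30 ends, so RM30 has no further overlaps.
RM32 starts after RM31 ends, so RM31 has no further overlaps.
RM33 starts after RM32 ends, so RM32 has no further overlaps.
RM34 starts after RM33 ends, so RM33 has no further overlaps.
RM35 starts after RM34 ends.
Every pair is clear; the schedule has no overlaps.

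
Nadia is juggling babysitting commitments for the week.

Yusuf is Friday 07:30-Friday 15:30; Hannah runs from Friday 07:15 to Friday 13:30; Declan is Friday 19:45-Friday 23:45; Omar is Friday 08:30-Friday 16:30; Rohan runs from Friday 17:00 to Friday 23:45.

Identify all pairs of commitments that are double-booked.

Declan & Rohan, Hannah & Omar, Hannah & Yusuf, Omar & Yusuf

Sorted by start: Hannah, Yusuf, Omar, Rohan, Declan.
Yusuf starts before Hannah ends → Hannah and Yusuf overlap.
Omar starts before Hannah ends → Hannah and Omar overlap.
Rohan starts after Hannah ends, so nothing later overlaps Hannah either.
Omar starts before Yusuf ends → Yusuf and Omar overlap.
Rohan starts after Yusuf ends, so nothing later overlaps Yusuf either.
Rohan starts after Omar ends, so nothing later overlaps Omar either.
Declan starts before Rohan ends → Rohan and Declan overlap.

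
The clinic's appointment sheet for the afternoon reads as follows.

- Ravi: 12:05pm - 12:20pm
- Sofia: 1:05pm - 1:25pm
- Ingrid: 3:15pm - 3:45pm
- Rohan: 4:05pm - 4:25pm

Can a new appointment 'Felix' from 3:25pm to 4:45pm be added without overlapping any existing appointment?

Ravi: ends 12:20pm at or before Felix starts 3:25pm → clear.
Sofia: ends 1:25pm at or before Felix starts 3:25pm → clear.
Ingrid: starts 3:15pm before Felix ends 4:45pm, and ends 3:45pm after Felix starts 3:25pm → overlap.
Rohan: starts 4:05pm before Felix ends 4:45pm, and ends 4:25pm after Felix starts 3:25pm → overlap.
Felix overlaps Ingrid, Rohan.

No — it overlaps Ingrid, Rohan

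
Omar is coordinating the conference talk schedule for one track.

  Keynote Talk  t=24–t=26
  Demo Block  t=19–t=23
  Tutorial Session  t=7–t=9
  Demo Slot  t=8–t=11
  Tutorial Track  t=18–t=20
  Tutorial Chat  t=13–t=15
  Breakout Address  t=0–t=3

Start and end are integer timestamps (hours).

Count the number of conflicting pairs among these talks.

2

Sorted by start: Breakout Address, Tutorial Session, Demo Slot, Tutorial Chat, Tutorial Track, Demo Block, Keynote Talk.
Tutorial Session starts after Breakout Address ends — done with Breakout Address.
Demo Slot starts before Tutorial Session ends → Tutorial Session and Demo Slot overlap.
Tutorial Chat starts after Tutorial Session ends — done with Tutorial Session.
Tutorial Chat starts after Demo Slot ends — done with Demo Slot.
Tutorial Track starts after Tutorial Chat ends — done with Tutorial Chat.
Demo Block starts before Tutorial Track ends → Tutorial Track and Demo Block overlap.
Keynote Talk starts after Tutorial Track ends.
Keynote Talk starts after Demo Block ends.
Overlapping pairs: Demo Block & Tutorial Track, Demo Slot & Tutorial Session — 2 in total.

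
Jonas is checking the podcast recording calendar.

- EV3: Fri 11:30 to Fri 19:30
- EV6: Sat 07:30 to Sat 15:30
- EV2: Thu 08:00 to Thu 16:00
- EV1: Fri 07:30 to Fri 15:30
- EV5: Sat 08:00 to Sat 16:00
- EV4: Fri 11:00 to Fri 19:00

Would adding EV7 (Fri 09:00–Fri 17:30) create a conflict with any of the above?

EV2: ends Thu 16:00 at or before EV7 starts Fri 09:00 → clear.
EV1: starts Fri 07:30 before EV7 ends Fri 17:30, and ends Fri 15:30 after EV7 starts Fri 09:00 → overlap.
EV4: starts Fri 11:00 before EV7 ends Fri 17:30, and ends Fri 19:00 after EV7 starts Fri 09:00 → overlap.
EV3: starts Fri 11:30 before EV7 ends Fri 17:30, and ends Fri 19:30 after EV7 starts Fri 09:00 → overlap.
EV6: starts Sat 07:30 at or after EV7 ends Fri 17:30 → clear.
EV5: starts Sat 08:00 at or after EV7 ends Fri 17:30 → clear.
EV7 overlaps EV1, EV3, EV4.

Yes — it overlaps EV1, EV3, EV4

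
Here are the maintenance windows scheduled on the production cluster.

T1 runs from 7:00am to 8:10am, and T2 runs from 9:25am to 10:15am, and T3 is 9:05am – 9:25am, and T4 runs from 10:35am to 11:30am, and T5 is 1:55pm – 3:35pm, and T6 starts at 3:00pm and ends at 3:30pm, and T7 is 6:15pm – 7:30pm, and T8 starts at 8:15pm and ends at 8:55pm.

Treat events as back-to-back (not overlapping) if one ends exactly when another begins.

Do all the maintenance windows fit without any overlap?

Sorted by start: T1, T3, T2, T4, T5, T6, T7, T8.
T3 starts after T1 ends; T1 is clear from here.
T2 starts exactly when T3 ends (back-to-back, no overlap); T3 is clear from here.
T4 starts after T2 ends; T2 is clear from here.
T5 starts after T4 ends; T4 is clear from here.
T6 starts before T5 ends → T5 and T6 overlap.
That's a conflict, so the schedule is not conflict-free.

No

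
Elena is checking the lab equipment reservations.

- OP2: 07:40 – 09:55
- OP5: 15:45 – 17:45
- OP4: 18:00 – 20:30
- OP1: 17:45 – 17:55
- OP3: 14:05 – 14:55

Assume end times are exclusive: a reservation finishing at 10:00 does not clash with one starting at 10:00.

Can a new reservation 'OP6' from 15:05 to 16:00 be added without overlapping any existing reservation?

No — it overlaps OP5

OP2: ends 09:55 at or before OP6 starts 15:05 → clear.
OP3: ends 14:55 at or before OP6 starts 15:05 → clear.
OP5: starts 15:45 before OP6 ends 16:00, and ends 17:45 after OP6 starts 15:05 → overlap.
OP1: starts 17:45 at or after OP6 ends 16:00 → clear.
OP4: starts 18:00 at or after OP6 ends 16:00 → clear.
OP6 overlaps OP5.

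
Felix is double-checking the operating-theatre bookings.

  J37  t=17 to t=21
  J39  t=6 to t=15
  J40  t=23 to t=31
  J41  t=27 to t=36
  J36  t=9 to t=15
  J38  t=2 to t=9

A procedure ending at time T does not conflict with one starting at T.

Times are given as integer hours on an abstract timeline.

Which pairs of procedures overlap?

J36 & J39, J38 & J39, J40 & J41

Check each pair: they overlap iff neither finishes before the other starts.
Sorted by start: J38, J39, J36, J37, J40, J41.
J39 starts before J38 ends → J38 and J39 overlap.
J36 starts exactly when J38 ends (back-to-back, no overlap), so J38 has no further overlaps.
J36 starts before J39 ends → J39 and J36 overlap.
J37 starts after J39 ends, so J39 has no further overlaps.
J37 starts after J36 ends, so J36 has no further overlaps.
J40 starts after J37 ends, so J37 has no further overlaps.
J41 starts before J40 ends → J40 and J41 overlap.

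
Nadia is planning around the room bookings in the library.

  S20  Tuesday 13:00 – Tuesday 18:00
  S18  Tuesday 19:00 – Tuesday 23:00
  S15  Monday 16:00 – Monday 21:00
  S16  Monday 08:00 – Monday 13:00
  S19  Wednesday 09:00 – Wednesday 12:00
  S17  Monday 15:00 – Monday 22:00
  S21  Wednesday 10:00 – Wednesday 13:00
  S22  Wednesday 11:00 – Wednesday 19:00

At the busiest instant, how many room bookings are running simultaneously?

Sort all start/end points and keep a running count:
Monday 08:00 start S16 → 1
Monday 13:00 end S16 → 0
Monday 15:00 start S17 → 1
Monday 16:00 start S15 → 2
Monday 21:00 end S15 → 1
Monday 22:00 end S17 → 0
Tuesday 13:00 start S20 → 1
Tuesday 18:00 end S20 → 0
Tuesday 19:00 start S18 → 1
Tuesday 23:00 end S18 → 0
Wednesday 09:00 start S19 → 1
Wednesday 10:00 start S21 → 2
Wednesday 11:00 start S22 → 3
Wednesday 12:00 end S19 → 2
Wednesday 13:00 end S21 → 1
Wednesday 19:00 end S22 → 0
Peak is 3, at Wednesday 11:00 (S19, S21, S22).

3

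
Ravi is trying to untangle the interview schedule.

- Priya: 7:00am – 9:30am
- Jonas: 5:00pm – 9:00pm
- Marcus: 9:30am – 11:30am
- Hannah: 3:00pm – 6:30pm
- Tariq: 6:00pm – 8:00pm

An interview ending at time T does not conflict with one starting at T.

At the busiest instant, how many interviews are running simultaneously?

3

Sweep the timeline, counting +1 at each start and −1 at each end (ends before starts at a tie):
7:00am start Priya → 1
9:30am end Priya → 0
9:30am start Marcus → 1
11:30am end Marcus → 0
3:00pm start Hannah → 1
5:00pm start Jonas → 2
6:00pm start Tariq → 3
6:30pm end Hannah → 2
8:00pm end Tariq → 1
9:00pm end Jonas → 0
Peak is 3, at 6:00pm (Hannah, Jonas, Tariq).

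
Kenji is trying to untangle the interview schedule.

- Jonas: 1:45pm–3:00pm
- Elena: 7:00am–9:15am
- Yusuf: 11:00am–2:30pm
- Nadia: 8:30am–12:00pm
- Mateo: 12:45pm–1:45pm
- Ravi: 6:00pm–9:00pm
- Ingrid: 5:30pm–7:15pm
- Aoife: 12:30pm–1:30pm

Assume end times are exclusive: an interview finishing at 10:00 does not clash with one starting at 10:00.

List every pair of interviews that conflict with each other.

Sorted by start: Elena, Nadia, Yusuf, Aoife, Mateo, Jonas, Ingrid, Ravi.
Nadia starts before Elena ends → Elena and Nadia overlap.
Yusuf starts after Elena ends, so Elena has no further overlaps.
Yusuf starts before Nadia ends → Nadia and Yusuf overlap.
Aoife starts after Nadia ends, so Nadia has no further overlaps.
Aoife starts before Yusuf ends → Yusuf and Aoife overlap.
Mateo starts before Yusuf ends → Yusuf and Mateo overlap.
Jonas starts before Yusuf ends → Yusuf and Jonas overlap.
Ingrid starts after Yusuf ends, so Yusuf has no further overlaps.
Mateo starts before Aoife ends → Aoife and Mateo overlap.
Jonas starts after Aoife ends, so Aoife has no further overlaps.
Jonas starts exactly when Mateo ends (back-to-back, no overlap), so Mateo has no further overlaps.
Ingrid starts after Jonas ends, so Jonas has no further overlaps.
Ravi starts before Ingrid ends → Ingrid and Ravi overlap.

Aoife & Mateo, Aoife & Yusuf, Elena & Nadia, Ingrid & Ravi, Jonas & Yusuf, Mateo & Yusuf, Nadia & Yusuf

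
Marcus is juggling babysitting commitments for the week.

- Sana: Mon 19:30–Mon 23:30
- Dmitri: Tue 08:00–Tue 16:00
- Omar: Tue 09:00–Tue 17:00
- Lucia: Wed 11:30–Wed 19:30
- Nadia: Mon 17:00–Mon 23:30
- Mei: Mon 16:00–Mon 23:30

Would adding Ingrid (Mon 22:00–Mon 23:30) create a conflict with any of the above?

Mei: starts Mon 16:00 before Ingrid ends Mon 23:30, and ends Mon 23:30 after Ingrid starts Mon 22:00 → overlap.
Nadia: starts Mon 17:00 before Ingrid ends Mon 23:30, and ends Mon 23:30 after Ingrid starts Mon 22:00 → overlap.
Sana: starts Mon 19:30 before Ingrid ends Mon 23:30, and ends Mon 23:30 after Ingrid starts Mon 22:00 → overlap.
Dmitri: starts Tue 08:00 at or after Ingrid ends Mon 23:30 → clear.
Omar: starts Tue 09:00 at or after Ingrid ends Mon 23:30 → clear.
Lucia: starts Wed 11:30 at or after Ingrid ends Mon 23:30 → clear.
Ingrid overlaps Mei, Nadia, Sana.

Yes — it overlaps Mei, Nadia, Sana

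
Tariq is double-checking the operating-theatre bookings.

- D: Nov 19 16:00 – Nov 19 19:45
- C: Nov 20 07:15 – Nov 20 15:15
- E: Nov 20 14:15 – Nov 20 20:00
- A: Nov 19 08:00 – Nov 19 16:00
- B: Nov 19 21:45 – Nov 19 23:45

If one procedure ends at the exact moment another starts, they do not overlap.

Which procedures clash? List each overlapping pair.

C & E

Check each pair: they overlap iff neither finishes before the other starts.
Sorted by start: A, D, B, C, E.
D starts exactly when A ends (back-to-back, no overlap), so A has no further overlaps.
B starts after D ends, so D has no further overlaps.
C starts after B ends, so B has no further overlaps.
E starts before C ends → C and E overlap.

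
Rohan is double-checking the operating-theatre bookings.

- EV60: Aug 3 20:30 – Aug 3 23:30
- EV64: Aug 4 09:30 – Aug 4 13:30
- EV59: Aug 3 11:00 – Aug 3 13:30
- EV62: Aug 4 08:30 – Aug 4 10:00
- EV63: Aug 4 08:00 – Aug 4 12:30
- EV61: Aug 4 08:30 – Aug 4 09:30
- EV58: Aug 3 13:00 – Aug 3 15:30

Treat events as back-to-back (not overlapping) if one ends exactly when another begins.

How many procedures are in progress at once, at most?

3

Walk through starts and ends in time order (an end at T is processed before a start at T):
Aug 3 11:00 start EV59 → 1
Aug 3 13:00 start EV58 → 2
Aug 3 13:30 end EV59 → 1
Aug 3 15:30 end EV58 → 0
Aug 3 20:30 start EV60 → 1
Aug 3 23:30 end EV60 → 0
Aug 4 08:00 start EV63 → 1
Aug 4 08:30 start EV61 → 2
Aug 4 08:30 start EV62 → 3
Aug 4 09:30 end EV61 → 2
Aug 4 09:30 start EV64 → 3
Aug 4 10:00 end EV62 → 2
Aug 4 12:30 end EV63 → 1
Aug 4 13:30 end EV64 → 0
Peak is 3, at Aug 4 08:30 (EV61, EV62, EV63).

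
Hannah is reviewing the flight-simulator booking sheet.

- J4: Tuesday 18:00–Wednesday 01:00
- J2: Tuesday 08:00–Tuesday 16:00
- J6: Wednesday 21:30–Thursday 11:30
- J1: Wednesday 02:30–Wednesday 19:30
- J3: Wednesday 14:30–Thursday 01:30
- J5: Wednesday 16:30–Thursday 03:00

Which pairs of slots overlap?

J1 & J3, J1 & J5, J3 & J5, J3 & J6, J5 & J6

Sorted by start: J2, J4, J1, J3, J5, J6.
J4 starts after J2 ends, so nothing later overlaps J2 either.
J1 starts after J4 ends, so nothing later overlaps J4 either.
J3 starts before J1 ends → J1 and J3 overlap.
J5 starts before J1 ends → J1 and J5 overlap.
J6 starts after J1 ends.
J5 starts before J3 ends → J3 and J5 overlap.
J6 starts before J3 ends → J3 and J6 overlap.
J6 starts before J5 ends → J5 and J6 overlap.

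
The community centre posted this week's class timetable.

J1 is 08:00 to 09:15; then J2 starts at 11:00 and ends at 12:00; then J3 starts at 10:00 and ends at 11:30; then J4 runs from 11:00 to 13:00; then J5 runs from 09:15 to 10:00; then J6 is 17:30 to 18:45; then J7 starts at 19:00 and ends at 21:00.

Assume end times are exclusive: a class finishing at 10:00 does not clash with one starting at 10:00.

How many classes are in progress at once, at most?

3

Sweep the timeline, counting +1 at each start and −1 at each end (ends before starts at a tie):
08:00 start J1 → 1
09:15 end J1 → 0
09:15 start J5 → 1
10:00 end J5 → 0
10:00 start J3 → 1
11:00 start J2 → 2
11:00 start J4 → 3
11:30 end J3 → 2
12:00 end J2 → 1
13:00 end J4 → 0
17:30 start J6 → 1
18:45 end J6 → 0
19:00 start J7 → 1
21:00 end J7 → 0
Peak is 3, at 11:00 (J2, J3, J4).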